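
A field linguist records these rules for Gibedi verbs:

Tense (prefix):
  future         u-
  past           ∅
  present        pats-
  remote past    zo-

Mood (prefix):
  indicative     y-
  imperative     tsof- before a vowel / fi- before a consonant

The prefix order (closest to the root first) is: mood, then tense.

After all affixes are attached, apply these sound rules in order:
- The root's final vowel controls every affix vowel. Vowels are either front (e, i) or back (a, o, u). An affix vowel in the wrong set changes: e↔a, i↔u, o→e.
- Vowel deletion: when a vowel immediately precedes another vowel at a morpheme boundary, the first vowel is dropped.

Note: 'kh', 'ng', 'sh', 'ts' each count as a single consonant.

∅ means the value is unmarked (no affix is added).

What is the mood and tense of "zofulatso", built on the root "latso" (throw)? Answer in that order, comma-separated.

Segment: zo-fi-latso.
mood: tsof/fi- → imperative.
tense: zo- → remote past.

imperative, remote past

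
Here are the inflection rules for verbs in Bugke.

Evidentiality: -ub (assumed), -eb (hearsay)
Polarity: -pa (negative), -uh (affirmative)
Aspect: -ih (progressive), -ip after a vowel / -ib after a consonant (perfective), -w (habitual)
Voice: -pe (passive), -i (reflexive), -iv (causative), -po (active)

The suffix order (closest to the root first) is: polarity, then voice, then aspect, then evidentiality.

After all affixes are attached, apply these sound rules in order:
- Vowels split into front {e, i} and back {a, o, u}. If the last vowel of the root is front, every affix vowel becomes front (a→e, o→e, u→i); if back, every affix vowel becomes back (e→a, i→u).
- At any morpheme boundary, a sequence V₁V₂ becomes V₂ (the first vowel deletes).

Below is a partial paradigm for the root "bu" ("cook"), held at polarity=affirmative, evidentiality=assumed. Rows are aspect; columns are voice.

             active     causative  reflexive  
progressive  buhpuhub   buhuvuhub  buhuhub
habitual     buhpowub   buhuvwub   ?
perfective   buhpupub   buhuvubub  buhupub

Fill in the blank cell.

Attach polarity affirmative -uh → buuh.
Attach voice reflexive -i → buuhi.
Attach aspect habitual -w → buuhiw.
Attach evidentiality assumed -ub → buuhiwub.
Apply vowel harmony: buuhiwub → buuhuwub.
Apply vowel deletion: buuhuwub → buhuwub.

buhuwub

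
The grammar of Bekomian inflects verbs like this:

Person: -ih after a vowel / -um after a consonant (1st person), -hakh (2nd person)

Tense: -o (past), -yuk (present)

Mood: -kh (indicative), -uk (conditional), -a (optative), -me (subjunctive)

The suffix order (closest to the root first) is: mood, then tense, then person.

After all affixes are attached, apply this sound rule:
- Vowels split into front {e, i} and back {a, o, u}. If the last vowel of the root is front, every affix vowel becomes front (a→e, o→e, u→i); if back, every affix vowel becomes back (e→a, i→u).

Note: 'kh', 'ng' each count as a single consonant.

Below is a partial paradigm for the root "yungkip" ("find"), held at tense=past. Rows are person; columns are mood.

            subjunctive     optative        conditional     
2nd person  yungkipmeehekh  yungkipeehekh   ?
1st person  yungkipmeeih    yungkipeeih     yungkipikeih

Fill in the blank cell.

yungkipikehekh

Attach mood conditional -uk → yungkipuk.
Attach tense past -o → yungkipuko.
Attach person 2nd person -hakh → yungkipukohakh.
Apply vowel harmony: yungkipukohakh → yungkipikehekh.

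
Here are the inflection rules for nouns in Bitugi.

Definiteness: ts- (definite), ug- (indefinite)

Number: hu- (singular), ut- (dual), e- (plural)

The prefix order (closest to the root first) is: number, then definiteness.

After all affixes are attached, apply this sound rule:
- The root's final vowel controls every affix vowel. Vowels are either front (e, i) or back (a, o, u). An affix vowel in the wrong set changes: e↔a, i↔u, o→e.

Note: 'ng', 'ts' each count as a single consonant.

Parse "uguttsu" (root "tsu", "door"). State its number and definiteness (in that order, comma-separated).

dual, indefinite

Segment: ug-ut-tsu.
number: ut- → dual.
definiteness: ug- → indefinite.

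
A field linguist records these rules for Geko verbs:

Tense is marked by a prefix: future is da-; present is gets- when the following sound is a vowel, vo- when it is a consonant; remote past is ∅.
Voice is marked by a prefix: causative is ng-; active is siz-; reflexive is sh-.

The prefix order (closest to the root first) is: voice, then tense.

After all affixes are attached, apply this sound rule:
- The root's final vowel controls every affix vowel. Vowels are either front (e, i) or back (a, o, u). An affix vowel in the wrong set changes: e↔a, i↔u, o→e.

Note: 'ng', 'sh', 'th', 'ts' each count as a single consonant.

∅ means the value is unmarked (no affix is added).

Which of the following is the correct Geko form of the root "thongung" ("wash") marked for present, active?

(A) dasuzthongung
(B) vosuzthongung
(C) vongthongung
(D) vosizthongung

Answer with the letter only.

B

Attach voice active siz- → sizthongung.
Attach tense present vo- (before consonant 's') → vosizthongung.
Apply vowel harmony: vosizthongung → vosuzthongung.
So the correct form is vosuzthongung, option (B).
(C) vongthongung is wrong: it uses causative instead of active for voice.
(D) vosizthongung is wrong: it fails to apply the sound rule(s).
(A) dasuzthongung is wrong: it uses future instead of present for tense.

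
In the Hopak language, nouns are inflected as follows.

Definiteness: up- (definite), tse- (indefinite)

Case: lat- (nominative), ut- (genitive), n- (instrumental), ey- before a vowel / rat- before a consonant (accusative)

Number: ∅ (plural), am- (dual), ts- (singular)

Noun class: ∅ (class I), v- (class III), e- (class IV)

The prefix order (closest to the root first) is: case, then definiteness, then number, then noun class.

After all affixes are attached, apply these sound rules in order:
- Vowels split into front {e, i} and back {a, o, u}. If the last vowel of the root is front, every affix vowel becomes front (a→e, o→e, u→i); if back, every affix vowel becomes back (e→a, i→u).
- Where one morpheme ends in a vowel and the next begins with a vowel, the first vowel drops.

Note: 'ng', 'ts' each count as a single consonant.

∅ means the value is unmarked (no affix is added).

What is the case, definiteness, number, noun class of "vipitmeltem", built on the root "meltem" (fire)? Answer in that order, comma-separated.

Segment: v-up-ut-meltem.
case: ut- → genitive.
definiteness: up- → definite.
number: ∅ → plural.
noun class: v- → class III.

genitive, definite, plural, class III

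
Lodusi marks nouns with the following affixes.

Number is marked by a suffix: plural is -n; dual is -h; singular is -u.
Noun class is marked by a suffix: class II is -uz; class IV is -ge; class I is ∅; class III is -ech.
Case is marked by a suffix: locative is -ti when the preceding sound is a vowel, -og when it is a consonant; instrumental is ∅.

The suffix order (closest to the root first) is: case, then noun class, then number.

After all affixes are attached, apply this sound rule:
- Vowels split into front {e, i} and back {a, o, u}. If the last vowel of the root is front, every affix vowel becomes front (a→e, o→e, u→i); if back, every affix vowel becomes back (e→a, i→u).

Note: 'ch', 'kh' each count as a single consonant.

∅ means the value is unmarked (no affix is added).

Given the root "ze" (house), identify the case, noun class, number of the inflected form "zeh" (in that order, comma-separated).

instrumental, class I, dual

Segment: ze-h.
case: ∅ → instrumental.
noun class: ∅ → class I.
number: -h → dual.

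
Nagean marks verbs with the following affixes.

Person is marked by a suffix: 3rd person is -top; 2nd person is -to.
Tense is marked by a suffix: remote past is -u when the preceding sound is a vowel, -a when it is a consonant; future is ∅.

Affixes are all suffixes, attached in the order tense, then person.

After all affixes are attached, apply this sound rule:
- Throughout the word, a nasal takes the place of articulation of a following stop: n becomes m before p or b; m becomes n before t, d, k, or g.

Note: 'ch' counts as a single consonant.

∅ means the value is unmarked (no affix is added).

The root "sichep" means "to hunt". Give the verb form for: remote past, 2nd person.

sichepato

Attach tense remote past -a (after consonant 'p') → sichepa.
Attach person 2nd person -to → sichepato.
Nasal assimilation: no change.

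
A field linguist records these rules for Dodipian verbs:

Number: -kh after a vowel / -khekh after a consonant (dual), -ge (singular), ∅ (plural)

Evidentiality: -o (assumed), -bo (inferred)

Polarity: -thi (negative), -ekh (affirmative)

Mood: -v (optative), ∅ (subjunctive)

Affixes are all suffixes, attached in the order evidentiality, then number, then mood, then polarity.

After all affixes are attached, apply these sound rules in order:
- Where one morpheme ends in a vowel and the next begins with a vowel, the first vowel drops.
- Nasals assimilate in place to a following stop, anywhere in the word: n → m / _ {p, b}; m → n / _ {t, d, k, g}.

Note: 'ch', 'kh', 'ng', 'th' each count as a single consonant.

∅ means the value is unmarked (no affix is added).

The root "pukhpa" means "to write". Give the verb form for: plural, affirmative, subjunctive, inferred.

Attach evidentiality inferred -bo → pukhpabo.
number = plural: zero marking, form stays pukhpabo.
mood = subjunctive: zero marking, form stays pukhpabo.
Attach polarity affirmative -ekh → pukhpaboekh.
Apply vowel deletion: pukhpaboekh → pukhpabekh.
Nasal assimilation: no change.

pukhpabekh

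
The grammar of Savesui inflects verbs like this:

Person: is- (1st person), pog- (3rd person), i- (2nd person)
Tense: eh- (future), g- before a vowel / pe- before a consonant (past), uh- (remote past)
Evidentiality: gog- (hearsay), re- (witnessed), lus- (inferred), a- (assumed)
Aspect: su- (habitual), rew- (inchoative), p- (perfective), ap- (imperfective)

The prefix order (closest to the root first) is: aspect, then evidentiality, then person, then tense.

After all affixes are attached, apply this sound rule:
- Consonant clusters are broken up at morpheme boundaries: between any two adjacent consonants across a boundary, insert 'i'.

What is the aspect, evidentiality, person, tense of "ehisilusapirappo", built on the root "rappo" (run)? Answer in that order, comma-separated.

imperfective, inferred, 1st person, future

Segment: eh-is-lus-ap-rappo.
aspect: ap- → imperfective.
evidentiality: lus- → inferred.
person: is- → 1st person.
tense: eh- → future.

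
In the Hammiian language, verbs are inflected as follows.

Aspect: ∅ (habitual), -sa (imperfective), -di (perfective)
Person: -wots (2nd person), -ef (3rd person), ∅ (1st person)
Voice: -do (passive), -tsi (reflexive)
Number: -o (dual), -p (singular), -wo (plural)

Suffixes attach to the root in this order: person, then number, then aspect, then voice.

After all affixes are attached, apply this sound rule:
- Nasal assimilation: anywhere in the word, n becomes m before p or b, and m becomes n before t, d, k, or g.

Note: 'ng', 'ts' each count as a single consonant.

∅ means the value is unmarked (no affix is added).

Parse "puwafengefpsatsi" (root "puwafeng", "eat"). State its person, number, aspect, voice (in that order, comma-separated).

Segment: puwafeng-ef-p-sa-tsi.
person: -ef → 3rd person.
number: -p → singular.
aspect: -sa → imperfective.
voice: -tsi → reflexive.

3rd person, singular, imperfective, reflexive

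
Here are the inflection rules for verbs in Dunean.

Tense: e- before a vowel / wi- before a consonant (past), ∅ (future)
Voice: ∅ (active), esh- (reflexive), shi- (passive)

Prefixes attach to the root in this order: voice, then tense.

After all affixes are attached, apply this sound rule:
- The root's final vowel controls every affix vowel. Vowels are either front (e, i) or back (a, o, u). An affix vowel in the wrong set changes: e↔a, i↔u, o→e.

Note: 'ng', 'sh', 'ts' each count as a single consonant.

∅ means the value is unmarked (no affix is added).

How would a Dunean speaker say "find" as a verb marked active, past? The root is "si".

voice = active: zero marking, form stays si.
Attach tense past wi- (before consonant 's') → wisi.
Vowel harmony: no change.

wisi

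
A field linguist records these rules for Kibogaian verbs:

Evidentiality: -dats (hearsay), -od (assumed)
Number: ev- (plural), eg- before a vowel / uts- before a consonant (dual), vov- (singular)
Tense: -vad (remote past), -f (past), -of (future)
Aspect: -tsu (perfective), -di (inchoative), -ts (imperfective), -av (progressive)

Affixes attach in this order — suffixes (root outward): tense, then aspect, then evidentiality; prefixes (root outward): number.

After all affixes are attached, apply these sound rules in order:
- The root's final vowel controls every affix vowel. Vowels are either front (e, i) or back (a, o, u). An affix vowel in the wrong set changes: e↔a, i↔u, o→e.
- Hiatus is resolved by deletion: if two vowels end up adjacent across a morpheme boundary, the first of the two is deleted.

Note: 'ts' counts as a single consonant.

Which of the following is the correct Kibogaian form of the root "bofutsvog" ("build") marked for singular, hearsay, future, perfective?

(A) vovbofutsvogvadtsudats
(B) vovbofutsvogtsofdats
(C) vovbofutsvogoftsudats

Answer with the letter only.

Attach tense future -of → bofutsvogof.
Attach aspect perfective -tsu → bofutsvogoftsu.
Attach number singular vov- → vovbofutsvogoftsu.
Attach evidentiality hearsay -dats → vovbofutsvogoftsudats.
Vowel harmony: no change.
Vowel deletion: no change.
So the correct form is vovbofutsvogoftsudats, option (C).
(B) vovbofutsvogtsofdats is wrong: it has the affixes in the wrong order.
(A) vovbofutsvogvadtsudats is wrong: it uses remote past instead of future for tense.

C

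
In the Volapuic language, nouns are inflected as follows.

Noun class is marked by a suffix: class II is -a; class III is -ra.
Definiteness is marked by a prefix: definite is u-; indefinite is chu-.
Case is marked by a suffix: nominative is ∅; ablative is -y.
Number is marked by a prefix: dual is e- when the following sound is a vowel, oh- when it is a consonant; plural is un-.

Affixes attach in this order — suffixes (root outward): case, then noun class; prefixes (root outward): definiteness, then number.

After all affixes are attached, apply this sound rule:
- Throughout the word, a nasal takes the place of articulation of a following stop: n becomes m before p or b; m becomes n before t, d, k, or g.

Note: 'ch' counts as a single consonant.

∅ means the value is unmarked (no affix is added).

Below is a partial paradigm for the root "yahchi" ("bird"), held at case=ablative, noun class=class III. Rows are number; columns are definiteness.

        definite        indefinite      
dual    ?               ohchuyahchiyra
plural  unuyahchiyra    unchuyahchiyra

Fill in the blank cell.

Attach case ablative -y → yahchiy.
Attach definiteness definite u- → uyahchiy.
Attach number dual e- (before vowel 'u') → euyahchiy.
Attach noun class class III -ra → euyahchiyra.
Nasal assimilation: no change.

euyahchiyra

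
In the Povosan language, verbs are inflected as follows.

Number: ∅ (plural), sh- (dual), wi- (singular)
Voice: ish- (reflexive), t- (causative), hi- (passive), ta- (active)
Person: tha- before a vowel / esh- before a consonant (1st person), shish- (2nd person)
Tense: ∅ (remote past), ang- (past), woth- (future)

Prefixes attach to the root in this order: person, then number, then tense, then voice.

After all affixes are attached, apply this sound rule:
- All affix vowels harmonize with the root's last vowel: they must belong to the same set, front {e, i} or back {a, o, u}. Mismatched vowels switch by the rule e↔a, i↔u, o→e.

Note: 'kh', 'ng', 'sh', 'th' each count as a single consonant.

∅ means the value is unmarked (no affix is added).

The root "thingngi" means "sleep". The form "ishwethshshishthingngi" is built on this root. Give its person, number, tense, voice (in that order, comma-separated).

2nd person, dual, future, reflexive

Segment: ish-woth-sh-shish-thingngi.
person: shish- → 2nd person.
number: sh- → dual.
tense: woth- → future.
voice: ish- → reflexive.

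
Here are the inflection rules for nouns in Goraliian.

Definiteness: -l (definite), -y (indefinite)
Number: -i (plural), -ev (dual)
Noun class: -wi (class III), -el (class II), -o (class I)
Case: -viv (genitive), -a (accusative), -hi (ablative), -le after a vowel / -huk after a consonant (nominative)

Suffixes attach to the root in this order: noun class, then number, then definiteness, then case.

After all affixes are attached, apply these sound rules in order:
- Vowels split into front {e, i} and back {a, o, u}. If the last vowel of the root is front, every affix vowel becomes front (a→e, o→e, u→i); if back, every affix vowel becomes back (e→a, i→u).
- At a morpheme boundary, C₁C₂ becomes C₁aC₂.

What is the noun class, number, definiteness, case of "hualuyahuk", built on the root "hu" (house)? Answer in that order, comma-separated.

class II, plural, indefinite, nominative

Segment: hu-el-i-y-huk.
noun class: -el → class II.
number: -i → plural.
definiteness: -y → indefinite.
case: -le/huk → nominative.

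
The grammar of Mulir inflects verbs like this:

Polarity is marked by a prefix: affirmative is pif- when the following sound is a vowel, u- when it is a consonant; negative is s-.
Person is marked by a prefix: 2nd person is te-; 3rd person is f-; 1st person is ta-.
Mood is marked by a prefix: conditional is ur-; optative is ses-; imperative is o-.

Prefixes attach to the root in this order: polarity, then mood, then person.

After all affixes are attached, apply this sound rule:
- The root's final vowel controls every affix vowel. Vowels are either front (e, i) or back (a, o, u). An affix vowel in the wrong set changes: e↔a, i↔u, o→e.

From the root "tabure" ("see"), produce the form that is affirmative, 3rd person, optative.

fsesitabure

Attach polarity affirmative u- (before consonant 't') → utabure.
Attach mood optative ses- → sesutabure.
Attach person 3rd person f- → fsesutabure.
Apply vowel harmony: fsesutabure → fsesitabure.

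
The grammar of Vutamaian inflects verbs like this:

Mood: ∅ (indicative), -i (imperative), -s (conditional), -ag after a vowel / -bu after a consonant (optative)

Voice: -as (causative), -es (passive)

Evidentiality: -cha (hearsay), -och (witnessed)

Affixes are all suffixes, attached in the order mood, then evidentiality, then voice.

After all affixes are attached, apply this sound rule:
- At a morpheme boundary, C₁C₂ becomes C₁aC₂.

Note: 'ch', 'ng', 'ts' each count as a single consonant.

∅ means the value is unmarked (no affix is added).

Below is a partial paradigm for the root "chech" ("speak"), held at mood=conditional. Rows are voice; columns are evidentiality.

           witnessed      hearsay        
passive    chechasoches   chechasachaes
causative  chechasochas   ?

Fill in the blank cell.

Attach mood conditional -s → chechs.
Attach evidentiality hearsay -cha → chechscha.
Attach voice causative -as → chechschaas.
Apply epenthesis: chechschaas → chechasachaas.

chechasachaas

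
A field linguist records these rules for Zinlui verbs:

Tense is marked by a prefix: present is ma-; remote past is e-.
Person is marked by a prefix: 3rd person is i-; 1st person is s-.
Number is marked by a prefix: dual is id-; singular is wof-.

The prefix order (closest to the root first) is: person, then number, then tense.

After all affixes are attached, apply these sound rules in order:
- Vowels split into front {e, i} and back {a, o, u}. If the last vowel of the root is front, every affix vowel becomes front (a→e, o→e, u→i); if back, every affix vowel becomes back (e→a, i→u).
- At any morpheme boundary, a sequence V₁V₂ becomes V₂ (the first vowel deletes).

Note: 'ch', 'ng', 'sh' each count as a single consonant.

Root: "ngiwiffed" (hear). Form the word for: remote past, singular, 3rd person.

ewefingiwiffed

Attach person 3rd person i- → ingiwiffed.
Attach number singular wof- → wofingiwiffed.
Attach tense remote past e- → ewofingiwiffed.
Apply vowel harmony: ewofingiwiffed → ewefingiwiffed.
Vowel deletion: no change.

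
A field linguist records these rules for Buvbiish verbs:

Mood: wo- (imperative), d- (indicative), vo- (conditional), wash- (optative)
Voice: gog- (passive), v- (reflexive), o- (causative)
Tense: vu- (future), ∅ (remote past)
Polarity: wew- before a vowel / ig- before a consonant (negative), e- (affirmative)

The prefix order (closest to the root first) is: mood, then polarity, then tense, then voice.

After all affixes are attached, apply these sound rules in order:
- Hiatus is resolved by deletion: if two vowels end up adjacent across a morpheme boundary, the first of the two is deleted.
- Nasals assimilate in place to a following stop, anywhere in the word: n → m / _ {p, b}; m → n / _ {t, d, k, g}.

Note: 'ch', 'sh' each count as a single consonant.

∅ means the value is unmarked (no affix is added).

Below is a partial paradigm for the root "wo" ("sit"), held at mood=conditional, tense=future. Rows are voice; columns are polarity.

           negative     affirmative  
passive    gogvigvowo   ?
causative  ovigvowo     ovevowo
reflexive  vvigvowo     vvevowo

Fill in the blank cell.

gogvevowo

Attach mood conditional vo- → vowo.
Attach polarity affirmative e- → evowo.
Attach tense future vu- → vuevowo.
Attach voice passive gog- → gogvuevowo.
Apply vowel deletion: gogvuevowo → gogvevowo.
Nasal assimilation: no change.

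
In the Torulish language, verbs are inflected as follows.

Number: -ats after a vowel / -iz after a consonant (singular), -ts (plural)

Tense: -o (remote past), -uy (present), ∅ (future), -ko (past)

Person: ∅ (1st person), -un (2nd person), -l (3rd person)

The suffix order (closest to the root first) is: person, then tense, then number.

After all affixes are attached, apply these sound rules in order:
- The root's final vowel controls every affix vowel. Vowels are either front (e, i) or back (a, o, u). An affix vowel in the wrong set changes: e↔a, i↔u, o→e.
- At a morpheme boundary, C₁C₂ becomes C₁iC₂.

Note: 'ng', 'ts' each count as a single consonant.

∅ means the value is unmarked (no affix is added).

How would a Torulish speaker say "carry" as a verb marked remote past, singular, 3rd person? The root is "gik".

Attach person 3rd person -l → gikl.
Attach tense remote past -o → giklo.
Attach number singular -ats (after vowel 'o') → gikloats.
Apply vowel harmony: gikloats → gikleets.
Apply epenthesis: gikleets → gikileets.

gikileets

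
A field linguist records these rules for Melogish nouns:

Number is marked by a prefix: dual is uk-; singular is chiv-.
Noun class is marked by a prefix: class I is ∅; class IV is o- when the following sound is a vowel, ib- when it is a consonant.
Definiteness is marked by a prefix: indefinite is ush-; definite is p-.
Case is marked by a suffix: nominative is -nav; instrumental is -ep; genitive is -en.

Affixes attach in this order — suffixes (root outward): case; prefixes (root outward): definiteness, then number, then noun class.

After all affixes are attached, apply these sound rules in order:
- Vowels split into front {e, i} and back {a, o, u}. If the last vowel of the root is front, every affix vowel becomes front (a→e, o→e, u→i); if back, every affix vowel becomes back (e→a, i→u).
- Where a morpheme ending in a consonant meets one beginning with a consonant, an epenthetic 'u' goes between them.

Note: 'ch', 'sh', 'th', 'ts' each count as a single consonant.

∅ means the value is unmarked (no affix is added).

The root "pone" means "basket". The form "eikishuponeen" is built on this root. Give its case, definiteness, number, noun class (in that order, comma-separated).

genitive, indefinite, dual, class IV

Segment: o-uk-ush-pone-en.
case: -en → genitive.
definiteness: ush- → indefinite.
number: uk- → dual.
noun class: o/ib- → class IV.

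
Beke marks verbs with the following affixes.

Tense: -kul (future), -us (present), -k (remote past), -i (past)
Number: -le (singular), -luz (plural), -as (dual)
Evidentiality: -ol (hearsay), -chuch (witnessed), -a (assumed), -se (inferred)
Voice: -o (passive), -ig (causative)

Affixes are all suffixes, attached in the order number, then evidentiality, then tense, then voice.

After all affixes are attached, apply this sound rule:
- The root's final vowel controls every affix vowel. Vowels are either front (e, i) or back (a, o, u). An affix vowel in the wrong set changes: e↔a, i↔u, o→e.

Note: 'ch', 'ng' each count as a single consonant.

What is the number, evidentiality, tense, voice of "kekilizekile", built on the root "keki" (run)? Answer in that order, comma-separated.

Segment: keki-luz-a-kul-o.
number: -luz → plural.
evidentiality: -a → assumed.
tense: -kul → future.
voice: -o → passive.

plural, assumed, future, passive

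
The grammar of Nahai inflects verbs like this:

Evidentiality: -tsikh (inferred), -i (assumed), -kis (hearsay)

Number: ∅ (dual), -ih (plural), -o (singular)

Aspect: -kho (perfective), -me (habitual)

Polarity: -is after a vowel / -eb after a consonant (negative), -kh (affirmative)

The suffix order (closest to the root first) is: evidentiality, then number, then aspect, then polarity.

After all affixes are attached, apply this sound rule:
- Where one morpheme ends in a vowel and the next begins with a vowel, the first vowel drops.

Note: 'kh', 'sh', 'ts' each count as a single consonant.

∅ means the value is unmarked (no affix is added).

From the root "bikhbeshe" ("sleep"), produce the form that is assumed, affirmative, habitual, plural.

Attach evidentiality assumed -i → bikhbeshei.
Attach number plural -ih → bikhbesheiih.
Attach aspect habitual -me → bikhbesheiihme.
Attach polarity affirmative -kh → bikhbesheiihmekh.
Apply vowel deletion: bikhbesheiihmekh → bikhbeshihmekh.

bikhbeshihmekh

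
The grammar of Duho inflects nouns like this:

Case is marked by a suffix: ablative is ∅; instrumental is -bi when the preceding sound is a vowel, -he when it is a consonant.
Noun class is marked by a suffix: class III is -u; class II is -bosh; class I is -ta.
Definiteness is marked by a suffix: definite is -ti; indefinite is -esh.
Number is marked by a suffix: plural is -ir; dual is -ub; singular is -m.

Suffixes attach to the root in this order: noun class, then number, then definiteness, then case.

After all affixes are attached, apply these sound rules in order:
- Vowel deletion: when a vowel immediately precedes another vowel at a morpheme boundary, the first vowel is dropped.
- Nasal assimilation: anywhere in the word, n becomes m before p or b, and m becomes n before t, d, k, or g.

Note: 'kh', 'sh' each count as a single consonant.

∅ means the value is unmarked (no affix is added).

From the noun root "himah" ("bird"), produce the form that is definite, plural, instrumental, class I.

himahtirtibi

Attach noun class class I -ta → himahta.
Attach number plural -ir → himahtair.
Attach definiteness definite -ti → himahtairti.
Attach case instrumental -bi (after vowel 'i') → himahtairtibi.
Apply vowel deletion: himahtairtibi → himahtirtibi.
Nasal assimilation: no change.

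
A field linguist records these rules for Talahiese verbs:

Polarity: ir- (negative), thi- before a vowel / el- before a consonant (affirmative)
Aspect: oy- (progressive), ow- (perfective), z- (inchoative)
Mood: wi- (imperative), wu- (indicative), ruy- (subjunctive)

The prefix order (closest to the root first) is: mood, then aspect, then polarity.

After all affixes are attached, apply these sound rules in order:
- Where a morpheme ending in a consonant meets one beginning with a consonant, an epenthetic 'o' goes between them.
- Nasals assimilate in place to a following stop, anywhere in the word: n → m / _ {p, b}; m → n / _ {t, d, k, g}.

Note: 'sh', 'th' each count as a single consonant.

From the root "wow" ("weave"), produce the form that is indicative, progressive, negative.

Attach mood indicative wu- → wuwow.
Attach aspect progressive oy- → oywuwow.
Attach polarity negative ir- → iroywuwow.
Apply epenthesis: iroywuwow → iroyowuwow.
Nasal assimilation: no change.

iroyowuwow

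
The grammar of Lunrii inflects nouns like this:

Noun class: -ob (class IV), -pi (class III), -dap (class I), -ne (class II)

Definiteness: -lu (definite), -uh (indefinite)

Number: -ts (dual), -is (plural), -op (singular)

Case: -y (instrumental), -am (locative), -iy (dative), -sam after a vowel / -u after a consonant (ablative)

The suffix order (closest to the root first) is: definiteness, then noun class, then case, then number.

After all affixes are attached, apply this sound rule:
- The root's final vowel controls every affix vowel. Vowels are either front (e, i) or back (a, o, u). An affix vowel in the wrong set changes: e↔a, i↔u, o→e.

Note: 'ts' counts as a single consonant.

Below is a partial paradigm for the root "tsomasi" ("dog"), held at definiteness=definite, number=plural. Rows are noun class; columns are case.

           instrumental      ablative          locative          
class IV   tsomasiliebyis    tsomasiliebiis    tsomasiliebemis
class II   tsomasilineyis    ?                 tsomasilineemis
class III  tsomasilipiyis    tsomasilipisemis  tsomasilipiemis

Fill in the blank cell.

tsomasilinesemis

Attach definiteness definite -lu → tsomasilu.
Attach noun class class II -ne → tsomasilune.
Attach case ablative -sam (after vowel 'e') → tsomasilunesam.
Attach number plural -is → tsomasilunesamis.
Apply vowel harmony: tsomasilunesamis → tsomasilinesemis.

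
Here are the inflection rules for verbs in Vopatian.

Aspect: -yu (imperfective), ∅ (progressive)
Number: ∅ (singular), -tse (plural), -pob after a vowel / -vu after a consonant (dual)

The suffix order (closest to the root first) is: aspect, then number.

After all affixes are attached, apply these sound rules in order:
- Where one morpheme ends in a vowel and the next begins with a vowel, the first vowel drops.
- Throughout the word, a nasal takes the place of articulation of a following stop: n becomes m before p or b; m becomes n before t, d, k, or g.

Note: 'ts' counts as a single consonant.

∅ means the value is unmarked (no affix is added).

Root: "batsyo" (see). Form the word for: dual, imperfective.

batsyoyupob

Attach aspect imperfective -yu → batsyoyu.
Attach number dual -pob (after vowel 'u') → batsyoyupob.
Vowel deletion: no change.
Nasal assimilation: no change.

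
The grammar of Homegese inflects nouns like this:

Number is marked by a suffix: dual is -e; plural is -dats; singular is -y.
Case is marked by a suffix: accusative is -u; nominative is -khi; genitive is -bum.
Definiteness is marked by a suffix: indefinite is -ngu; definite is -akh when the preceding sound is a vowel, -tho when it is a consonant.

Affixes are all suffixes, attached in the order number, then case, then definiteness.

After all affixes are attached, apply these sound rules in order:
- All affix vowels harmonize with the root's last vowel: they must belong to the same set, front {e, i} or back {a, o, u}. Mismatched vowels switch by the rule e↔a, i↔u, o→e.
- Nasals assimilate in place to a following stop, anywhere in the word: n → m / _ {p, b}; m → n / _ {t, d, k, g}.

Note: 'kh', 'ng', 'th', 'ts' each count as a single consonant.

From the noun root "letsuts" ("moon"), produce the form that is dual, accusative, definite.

Attach number dual -e → letsutse.
Attach case accusative -u → letsutseu.
Attach definiteness definite -akh (after vowel 'u') → letsutseuakh.
Apply vowel harmony: letsutseuakh → letsutsauakh.
Nasal assimilation: no change.

letsutsauakh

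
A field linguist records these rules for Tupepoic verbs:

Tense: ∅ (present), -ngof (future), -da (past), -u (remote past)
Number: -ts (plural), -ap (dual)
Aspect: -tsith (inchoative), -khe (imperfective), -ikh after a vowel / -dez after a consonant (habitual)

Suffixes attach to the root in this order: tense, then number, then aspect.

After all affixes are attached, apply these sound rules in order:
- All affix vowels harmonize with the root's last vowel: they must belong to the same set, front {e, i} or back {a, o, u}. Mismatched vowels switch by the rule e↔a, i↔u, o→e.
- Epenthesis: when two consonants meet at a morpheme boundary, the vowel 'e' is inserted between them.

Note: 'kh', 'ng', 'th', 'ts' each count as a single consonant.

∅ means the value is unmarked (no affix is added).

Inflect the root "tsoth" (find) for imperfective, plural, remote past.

tsothutsekha

Attach tense remote past -u → tsothu.
Attach number plural -ts → tsothuts.
Attach aspect imperfective -khe → tsothutskhe.
Apply vowel harmony: tsothutskhe → tsothutskha.
Apply epenthesis: tsothutskha → tsothutsekha.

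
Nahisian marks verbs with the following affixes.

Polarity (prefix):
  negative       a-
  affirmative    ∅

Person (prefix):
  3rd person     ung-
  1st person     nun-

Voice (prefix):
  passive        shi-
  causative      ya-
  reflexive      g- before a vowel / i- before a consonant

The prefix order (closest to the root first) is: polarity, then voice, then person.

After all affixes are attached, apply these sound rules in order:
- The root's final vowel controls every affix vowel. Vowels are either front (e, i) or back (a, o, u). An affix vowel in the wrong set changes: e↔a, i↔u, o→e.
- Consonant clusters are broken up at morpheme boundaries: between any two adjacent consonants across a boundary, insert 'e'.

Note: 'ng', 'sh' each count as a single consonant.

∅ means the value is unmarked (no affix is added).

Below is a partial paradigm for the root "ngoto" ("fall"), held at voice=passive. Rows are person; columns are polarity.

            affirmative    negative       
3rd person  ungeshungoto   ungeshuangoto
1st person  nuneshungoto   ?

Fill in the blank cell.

Attach polarity negative a- → angoto.
Attach voice passive shi- → shiangoto.
Attach person 1st person nun- → nunshiangoto.
Apply vowel harmony: nunshiangoto → nunshuangoto.
Apply epenthesis: nunshuangoto → nuneshuangoto.

nuneshuangoto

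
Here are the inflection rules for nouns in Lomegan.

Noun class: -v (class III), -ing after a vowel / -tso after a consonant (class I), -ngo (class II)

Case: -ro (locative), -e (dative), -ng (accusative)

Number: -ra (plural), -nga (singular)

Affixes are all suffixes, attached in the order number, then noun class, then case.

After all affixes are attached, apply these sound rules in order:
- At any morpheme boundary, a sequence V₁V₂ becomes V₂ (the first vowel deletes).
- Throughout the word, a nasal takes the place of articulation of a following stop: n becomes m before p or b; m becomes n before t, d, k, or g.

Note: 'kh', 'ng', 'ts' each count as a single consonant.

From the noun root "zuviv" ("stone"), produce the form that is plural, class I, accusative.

zuvivringng

Attach number plural -ra → zuvivra.
Attach noun class class I -ing (after vowel 'a') → zuvivraing.
Attach case accusative -ng → zuvivraingng.
Apply vowel deletion: zuvivraingng → zuvivringng.
Nasal assimilation: no change.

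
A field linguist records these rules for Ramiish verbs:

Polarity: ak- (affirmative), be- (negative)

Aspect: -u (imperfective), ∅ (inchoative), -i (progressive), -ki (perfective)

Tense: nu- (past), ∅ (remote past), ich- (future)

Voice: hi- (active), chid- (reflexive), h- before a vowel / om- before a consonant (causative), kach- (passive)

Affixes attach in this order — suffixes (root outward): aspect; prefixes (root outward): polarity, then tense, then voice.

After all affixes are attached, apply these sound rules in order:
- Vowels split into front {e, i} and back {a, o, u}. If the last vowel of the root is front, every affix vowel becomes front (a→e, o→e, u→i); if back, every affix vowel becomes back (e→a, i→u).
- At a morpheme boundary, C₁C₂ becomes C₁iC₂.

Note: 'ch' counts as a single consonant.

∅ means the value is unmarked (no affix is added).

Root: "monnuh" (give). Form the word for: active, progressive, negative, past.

hunubamonnuhu

Attach aspect progressive -i → monnuhi.
Attach polarity negative be- → bemonnuhi.
Attach tense past nu- → nubemonnuhi.
Attach voice active hi- → hinubemonnuhi.
Apply vowel harmony: hinubemonnuhi → hunubamonnuhu.
Epenthesis: no change.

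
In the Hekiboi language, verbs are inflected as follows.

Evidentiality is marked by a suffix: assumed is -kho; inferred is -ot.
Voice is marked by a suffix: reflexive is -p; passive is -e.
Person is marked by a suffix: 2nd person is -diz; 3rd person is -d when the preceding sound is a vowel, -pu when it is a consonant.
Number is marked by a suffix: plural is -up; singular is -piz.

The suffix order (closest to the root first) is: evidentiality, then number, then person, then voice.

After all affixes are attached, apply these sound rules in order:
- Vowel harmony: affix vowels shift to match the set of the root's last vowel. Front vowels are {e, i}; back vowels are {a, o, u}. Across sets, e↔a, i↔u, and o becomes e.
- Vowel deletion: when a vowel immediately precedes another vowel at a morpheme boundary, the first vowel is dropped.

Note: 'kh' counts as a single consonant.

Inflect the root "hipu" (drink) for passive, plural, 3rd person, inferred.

hipotuppa

Attach evidentiality inferred -ot → hipuot.
Attach number plural -up → hipuotup.
Attach person 3rd person -pu (after consonant 'p') → hipuotuppu.
Attach voice passive -e → hipuotuppue.
Apply vowel harmony: hipuotuppue → hipuotuppua.
Apply vowel deletion: hipuotuppua → hipotuppa.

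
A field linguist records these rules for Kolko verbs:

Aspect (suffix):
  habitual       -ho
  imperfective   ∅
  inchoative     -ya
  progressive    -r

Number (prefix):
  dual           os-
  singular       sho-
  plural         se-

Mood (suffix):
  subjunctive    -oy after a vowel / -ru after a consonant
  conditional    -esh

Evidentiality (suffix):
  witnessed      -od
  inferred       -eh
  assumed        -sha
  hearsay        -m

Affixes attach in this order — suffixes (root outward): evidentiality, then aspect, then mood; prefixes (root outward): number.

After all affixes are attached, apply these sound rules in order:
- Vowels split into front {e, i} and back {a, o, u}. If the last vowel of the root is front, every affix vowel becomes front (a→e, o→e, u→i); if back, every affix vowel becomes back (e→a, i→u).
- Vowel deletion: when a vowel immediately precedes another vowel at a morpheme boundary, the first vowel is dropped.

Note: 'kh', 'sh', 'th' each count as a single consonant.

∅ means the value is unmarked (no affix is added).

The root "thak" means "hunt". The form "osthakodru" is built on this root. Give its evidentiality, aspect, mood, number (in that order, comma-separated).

Segment: os-thak-od-ru.
evidentiality: -od → witnessed.
aspect: ∅ → imperfective.
mood: -oy/ru → subjunctive.
number: os- → dual.

witnessed, imperfective, subjunctive, dual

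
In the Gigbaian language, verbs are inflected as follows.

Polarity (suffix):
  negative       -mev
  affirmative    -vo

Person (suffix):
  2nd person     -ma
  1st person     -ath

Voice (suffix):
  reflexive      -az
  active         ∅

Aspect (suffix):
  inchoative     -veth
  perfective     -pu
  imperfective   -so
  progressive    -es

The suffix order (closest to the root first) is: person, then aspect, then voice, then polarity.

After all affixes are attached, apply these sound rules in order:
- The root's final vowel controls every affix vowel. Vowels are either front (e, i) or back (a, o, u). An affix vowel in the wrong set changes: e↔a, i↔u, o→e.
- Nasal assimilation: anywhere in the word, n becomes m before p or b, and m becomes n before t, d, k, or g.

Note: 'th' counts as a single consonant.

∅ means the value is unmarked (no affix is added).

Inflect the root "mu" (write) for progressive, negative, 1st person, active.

Attach person 1st person -ath → muath.
Attach aspect progressive -es → muathes.
voice = active: zero marking, form stays muathes.
Attach polarity negative -mev → muathesmev.
Apply vowel harmony: muathesmev → muathasmav.
Nasal assimilation: no change.

muathasmav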